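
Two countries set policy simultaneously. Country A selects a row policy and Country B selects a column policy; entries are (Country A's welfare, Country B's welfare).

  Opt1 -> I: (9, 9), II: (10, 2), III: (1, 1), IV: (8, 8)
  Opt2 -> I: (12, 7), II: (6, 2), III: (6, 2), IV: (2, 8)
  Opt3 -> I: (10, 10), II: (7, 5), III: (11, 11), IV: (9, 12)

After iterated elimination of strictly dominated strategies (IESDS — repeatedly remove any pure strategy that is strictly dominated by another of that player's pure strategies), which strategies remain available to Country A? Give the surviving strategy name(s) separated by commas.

Opt3

Country B's strategy II is strictly dominated by I (Opt1: 9>2, Opt2: 7>2, Opt3: 10>5) and is removed.
Row Opt1 is eliminated: Opt3 beats it against every remaining column (I: 10>9, III: 11>1, IV: 9>8).
For Country B, IV strictly dominates I on the remaining rows (Opt2: 8>7, Opt3: 12>10); eliminate I.
Country A's strategy Opt2 is strictly dominated by Opt3 (III: 11>6, IV: 9>2) and is removed.
For Country B, IV strictly dominates III on the remaining rows (Opt3: 12>11); eliminate III.
Among the remaining strategies, none is strictly dominated by another pure strategy of the same player, so the elimination stops.
Surviving strategies — Country A: {Opt3}; Country B: {IV}.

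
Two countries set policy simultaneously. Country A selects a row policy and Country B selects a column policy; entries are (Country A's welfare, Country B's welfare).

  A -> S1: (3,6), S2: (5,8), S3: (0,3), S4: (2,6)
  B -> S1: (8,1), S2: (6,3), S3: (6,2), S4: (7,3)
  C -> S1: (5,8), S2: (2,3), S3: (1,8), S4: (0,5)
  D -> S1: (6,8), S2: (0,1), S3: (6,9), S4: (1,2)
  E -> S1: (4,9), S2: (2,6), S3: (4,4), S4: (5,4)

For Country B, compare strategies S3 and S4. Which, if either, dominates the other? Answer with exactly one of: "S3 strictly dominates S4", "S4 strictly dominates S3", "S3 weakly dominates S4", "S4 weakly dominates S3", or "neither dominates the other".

Compare S3 to S4 across each opponent action: A: 3<6, B: 2<3, C: 8>5, D: 9>2, E: 4=4.
S3 does better at C, D but worse at A, B; neither strategy dominates the other.

neither dominates the other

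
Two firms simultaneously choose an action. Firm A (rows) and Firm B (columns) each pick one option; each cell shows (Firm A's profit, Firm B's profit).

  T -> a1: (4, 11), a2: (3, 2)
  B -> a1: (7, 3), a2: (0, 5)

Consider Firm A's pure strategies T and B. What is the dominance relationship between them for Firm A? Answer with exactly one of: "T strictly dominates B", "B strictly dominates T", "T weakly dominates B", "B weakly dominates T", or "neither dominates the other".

neither dominates the other

T's payoffs vs B's, by Firm B's action — a1: 4<7, a2: 3>0.
T does better at a2 but worse at a1; neither strategy dominates the other.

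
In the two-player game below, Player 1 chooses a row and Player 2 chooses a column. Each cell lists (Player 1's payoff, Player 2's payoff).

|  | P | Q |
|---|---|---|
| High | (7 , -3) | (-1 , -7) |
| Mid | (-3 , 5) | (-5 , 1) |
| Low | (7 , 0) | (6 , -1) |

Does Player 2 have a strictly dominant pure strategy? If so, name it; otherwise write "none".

P

P vs Q: High: -3>-7, Mid: 5>1, Low: 0>-1.
P strictly beats every other strategy against every opponent action, so it is strictly dominant.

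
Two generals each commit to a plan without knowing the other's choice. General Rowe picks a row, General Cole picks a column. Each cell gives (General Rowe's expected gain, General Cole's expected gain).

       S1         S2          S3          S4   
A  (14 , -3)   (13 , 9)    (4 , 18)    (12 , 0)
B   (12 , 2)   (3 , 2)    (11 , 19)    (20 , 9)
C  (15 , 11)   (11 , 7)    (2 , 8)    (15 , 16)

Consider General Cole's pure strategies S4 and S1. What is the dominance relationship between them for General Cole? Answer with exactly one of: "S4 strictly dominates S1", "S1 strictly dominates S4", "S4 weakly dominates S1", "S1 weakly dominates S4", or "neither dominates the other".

S4 strictly dominates S1

S4's payoffs vs S1's, by General Rowe's action — A: 0>-3, B: 9>2, C: 16>11.
Every comparison favours S4, so S4 strictly dominates S1.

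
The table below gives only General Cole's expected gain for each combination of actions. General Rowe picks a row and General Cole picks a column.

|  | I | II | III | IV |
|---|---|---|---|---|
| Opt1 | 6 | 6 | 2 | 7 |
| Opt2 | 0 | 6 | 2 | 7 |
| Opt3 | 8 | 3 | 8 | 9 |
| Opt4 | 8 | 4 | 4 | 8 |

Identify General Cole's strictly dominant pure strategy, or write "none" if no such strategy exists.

I fails to dominate II at Opt1 (6=6).
II fails to dominate I at Opt1 (6=6).
III fails to dominate I at Opt1 (2<6).
IV fails to dominate I at Opt4 (8=8).
No single strategy dominates all the others.

none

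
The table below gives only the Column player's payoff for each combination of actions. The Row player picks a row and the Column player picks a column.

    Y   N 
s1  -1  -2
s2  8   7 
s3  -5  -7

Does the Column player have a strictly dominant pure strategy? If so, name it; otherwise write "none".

Y vs N: s1: -1>-2, s2: 8>7, s3: -5>-7.
Y strictly beats every other strategy against every opponent action, so it is strictly dominant.

Y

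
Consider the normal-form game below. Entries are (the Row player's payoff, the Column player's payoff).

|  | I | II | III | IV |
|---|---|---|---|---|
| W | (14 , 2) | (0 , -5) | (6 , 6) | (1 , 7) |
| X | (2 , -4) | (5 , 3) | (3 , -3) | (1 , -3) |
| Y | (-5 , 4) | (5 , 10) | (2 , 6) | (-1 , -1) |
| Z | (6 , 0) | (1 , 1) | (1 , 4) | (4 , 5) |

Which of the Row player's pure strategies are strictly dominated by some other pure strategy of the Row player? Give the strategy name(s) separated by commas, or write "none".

W: no other strategy beats it everywhere (X at I (14>2); Y at I (14>-5); Z at I (14>6)).
X is not dominated — it holds its own against W at II (5>0); Y at I (2>-5); Z at II (5>1).
Y is not dominated — it holds its own against W at II (5>0); X at II (5=5); Z at II (5>1).
Nothing dominates Z: W at II (1>0); X at I (6>2); Y at I (6>-5).

none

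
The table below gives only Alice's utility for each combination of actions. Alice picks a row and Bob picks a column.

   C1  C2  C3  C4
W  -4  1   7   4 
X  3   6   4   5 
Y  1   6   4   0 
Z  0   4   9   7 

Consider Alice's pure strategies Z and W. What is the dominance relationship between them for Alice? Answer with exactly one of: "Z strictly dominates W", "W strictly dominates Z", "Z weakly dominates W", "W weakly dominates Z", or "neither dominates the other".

Z's payoffs vs W's, by Bob's action — C1: 0>-4, C2: 4>1, C3: 9>7, C4: 7>4.
Z gives a strictly higher payoff against each opponent action, so Z strictly dominates W.

Z strictly dominates W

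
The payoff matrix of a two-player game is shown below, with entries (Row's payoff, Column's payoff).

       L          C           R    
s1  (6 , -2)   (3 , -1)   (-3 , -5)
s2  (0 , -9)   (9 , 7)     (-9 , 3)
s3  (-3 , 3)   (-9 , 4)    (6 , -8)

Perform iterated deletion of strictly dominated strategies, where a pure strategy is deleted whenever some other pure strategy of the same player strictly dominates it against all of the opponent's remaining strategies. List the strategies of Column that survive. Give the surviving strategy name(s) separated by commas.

C

Column's strategy L is strictly dominated by C (s1: -1>-2, s2: 7>-9, s3: 4>3) and is removed.
Column's strategy R is strictly dominated by C (s1: -1>-5, s2: 7>3, s3: 4>-8) and is removed.
For Row, s2 strictly dominates s1 on the remaining columns (C: 9>3); eliminate s1.
Row's strategy s3 is strictly dominated by s2 (C: 9>-9) and is removed.
Among the remaining strategies, none is strictly dominated by another pure strategy of the same player, so the elimination stops.
Surviving strategies — Row: {s2}; Column: {C}.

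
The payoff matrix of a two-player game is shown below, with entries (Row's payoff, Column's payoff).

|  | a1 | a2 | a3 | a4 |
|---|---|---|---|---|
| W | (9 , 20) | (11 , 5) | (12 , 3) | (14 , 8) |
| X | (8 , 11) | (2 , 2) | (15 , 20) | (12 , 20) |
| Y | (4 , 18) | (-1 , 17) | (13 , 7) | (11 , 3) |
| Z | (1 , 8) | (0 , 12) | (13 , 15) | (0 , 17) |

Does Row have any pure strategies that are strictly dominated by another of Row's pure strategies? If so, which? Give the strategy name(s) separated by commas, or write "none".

Y, Z

W: no other strategy beats it everywhere (X at a1 (9>8); Y at a1 (9>4); Z at a1 (9>1)).
X: no other strategy beats it everywhere (W at a3 (15>12); Y at a1 (8>4); Z at a1 (8>1)).
Y: dominated, since X does at least as well everywhere (a1: 8>4, a2: 2>-1, a3: 15>13, a4: 12>11).
Z: dominated, since X does at least as well everywhere (a1: 8>1, a2: 2>0, a3: 15>13, a4: 12>0).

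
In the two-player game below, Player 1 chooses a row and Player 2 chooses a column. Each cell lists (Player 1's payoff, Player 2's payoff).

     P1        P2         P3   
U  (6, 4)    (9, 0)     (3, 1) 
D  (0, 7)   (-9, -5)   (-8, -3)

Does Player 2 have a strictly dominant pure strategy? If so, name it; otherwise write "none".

P1 vs P2: U: 4>0, D: 7>-5.
P1 vs P3: U: 4>1, D: 7>-3.
P1 strictly beats every other strategy against every opponent action, so it is strictly dominant.

P1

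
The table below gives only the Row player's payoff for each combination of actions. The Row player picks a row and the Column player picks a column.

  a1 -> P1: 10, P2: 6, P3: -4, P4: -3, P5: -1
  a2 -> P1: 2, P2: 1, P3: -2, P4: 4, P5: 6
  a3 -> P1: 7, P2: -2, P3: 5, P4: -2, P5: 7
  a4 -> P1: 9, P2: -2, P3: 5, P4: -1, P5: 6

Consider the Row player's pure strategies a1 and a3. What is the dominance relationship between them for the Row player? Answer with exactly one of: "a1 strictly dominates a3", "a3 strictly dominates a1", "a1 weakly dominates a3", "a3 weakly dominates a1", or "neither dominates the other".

Compare a1 to a3 across every action of the Column player: P1: 10>7, P2: 6>-2, P3: -4<5, P4: -3<-2, P5: -1<7.
a1 does better at P1, P2 but worse at P3, P4, P5; neither strategy dominates the other.

neither dominates the other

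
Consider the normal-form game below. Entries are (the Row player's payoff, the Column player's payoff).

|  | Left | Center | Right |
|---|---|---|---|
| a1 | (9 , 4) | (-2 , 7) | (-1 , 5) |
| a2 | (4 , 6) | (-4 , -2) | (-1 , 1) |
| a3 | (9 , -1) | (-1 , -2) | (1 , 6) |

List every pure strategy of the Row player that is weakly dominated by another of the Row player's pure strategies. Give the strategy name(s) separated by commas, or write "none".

a1: dominated, since a3 does at least as well everywhere (Left: 9=9, Center: -1>-2, Right: 1>-1).
a2: dominated, since a1 does at least as well everywhere (Left: 9>4, Center: -2>-4, Right: -1=-1).
a3: no other strategy beats it everywhere (a1 at Center (-1>-2); a2 at Left (9>4)).

a1, a2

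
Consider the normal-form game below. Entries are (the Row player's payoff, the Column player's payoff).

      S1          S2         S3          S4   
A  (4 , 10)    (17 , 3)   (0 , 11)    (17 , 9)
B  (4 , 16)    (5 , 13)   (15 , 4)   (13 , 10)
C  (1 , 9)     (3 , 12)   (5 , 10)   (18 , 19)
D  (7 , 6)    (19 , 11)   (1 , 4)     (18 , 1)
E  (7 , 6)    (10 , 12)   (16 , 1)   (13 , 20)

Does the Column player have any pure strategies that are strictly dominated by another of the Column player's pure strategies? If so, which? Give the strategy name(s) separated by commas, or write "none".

none

Nothing dominates S1: S2 at A (10>3); S3 at B (16>4); S4 at A (10>9).
Nothing dominates S2: S1 at C (12>9); S3 at B (13>4); S4 at B (13>10).
S3: no other strategy beats it everywhere (S1 at A (11>10); S2 at A (11>3); S4 at A (11>9)).
S4: no other strategy beats it everywhere (S1 at C (19>9); S2 at A (9>3); S3 at B (10>4)).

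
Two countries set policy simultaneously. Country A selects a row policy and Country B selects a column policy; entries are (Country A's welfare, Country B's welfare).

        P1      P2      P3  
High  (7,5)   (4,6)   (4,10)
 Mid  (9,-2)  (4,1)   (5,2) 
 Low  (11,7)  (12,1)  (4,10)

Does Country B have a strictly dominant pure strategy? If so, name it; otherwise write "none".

P3

P3 vs P1: High: 10>5, Mid: 2>-2, Low: 10>7.
P3 vs P2: High: 10>6, Mid: 2>1, Low: 10>1.
P3 strictly beats every other strategy against every opponent action, so it is strictly dominant.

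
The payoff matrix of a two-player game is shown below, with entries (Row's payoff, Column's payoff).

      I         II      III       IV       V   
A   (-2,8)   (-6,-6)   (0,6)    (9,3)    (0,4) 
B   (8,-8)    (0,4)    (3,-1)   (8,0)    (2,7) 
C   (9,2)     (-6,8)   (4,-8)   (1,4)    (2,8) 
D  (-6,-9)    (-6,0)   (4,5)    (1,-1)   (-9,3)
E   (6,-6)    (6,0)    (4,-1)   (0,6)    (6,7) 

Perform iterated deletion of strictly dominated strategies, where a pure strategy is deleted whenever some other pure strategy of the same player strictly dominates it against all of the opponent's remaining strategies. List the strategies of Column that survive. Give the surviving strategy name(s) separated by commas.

For Column, V strictly dominates IV on the remaining rows (A: 4>3, B: 7>0, C: 8>4, D: 3>-1, E: 7>6); eliminate IV.
For Row, B strictly dominates A on the remaining columns (I: 8>-2, II: 0>-6, III: 3>0, V: 2>0); eliminate A.
Column I is eliminated: II beats it against every remaining row (B: 4>-8, C: 8>2, D: 0>-9, E: 0>-6).
For Row, E strictly dominates B on the remaining columns (II: 6>0, III: 4>3, V: 6>2); eliminate B.
Among the remaining strategies, none is strictly dominated by another pure strategy of the same player, so the elimination stops.
Surviving strategies — Row: {C, D, E}; Column: {II, III, V}.

II, III, V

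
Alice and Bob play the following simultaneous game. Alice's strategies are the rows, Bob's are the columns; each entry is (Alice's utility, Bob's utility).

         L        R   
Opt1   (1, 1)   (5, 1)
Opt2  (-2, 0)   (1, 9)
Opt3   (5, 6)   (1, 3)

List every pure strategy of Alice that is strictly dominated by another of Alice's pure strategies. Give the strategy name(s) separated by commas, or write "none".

Opt2

Opt1 is not dominated — it holds its own against Opt2 at L (1>-2); Opt3 at R (5>1).
Opt2 is strictly dominated by Opt1 (L: 1>-2, R: 5>1).
Opt3: no other strategy beats it everywhere (Opt1 at L (5>1); Opt2 at L (5>-2)).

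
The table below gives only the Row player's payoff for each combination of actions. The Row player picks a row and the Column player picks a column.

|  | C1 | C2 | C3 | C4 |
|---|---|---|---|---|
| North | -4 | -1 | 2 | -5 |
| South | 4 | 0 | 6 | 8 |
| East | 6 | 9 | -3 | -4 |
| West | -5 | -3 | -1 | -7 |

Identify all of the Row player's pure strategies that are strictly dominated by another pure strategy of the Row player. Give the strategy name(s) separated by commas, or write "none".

North, West

North: dominated, since South does at least as well everywhere (C1: 4>-4, C2: 0>-1, C3: 6>2, C4: 8>-5).
Nothing dominates South: North at C1 (4>-4); East at C3 (6>-3); West at C1 (4>-5).
East: no other strategy beats it everywhere (North at C1 (6>-4); South at C1 (6>4); West at C1 (6>-5)).
North strictly dominates West — C1: -4>-5, C2: -1>-3, C3: 2>-1, C4: -5>-7.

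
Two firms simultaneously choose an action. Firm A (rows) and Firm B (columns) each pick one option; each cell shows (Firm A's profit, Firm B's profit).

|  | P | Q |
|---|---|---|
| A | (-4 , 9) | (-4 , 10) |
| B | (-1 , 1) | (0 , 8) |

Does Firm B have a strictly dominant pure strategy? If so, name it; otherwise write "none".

Q

Q vs P: A: 10>9, B: 8>1.
Q strictly beats every other strategy against every opponent action, so it is strictly dominant.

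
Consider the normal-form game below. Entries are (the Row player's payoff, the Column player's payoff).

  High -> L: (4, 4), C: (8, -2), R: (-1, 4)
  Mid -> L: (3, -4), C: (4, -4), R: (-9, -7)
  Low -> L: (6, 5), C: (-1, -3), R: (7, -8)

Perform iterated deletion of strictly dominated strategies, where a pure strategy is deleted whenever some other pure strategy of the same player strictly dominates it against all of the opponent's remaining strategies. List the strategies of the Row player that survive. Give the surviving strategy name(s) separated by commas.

For the Row player, High strictly dominates Mid on the remaining columns (L: 4>3, C: 8>4, R: -1>-9); eliminate Mid.
Column C is eliminated: L beats it against every remaining row (High: 4>-2, Low: 5>-3).
Row High is eliminated: Low beats it against every remaining column (L: 6>4, R: 7>-1).
For the Column player, L strictly dominates R on the remaining rows (Low: 5>-8); eliminate R.
Among the remaining strategies, none is strictly dominated by another pure strategy of the same player, so the elimination stops.
Surviving strategies — the Row player: {Low}; the Column player: {L}.

Low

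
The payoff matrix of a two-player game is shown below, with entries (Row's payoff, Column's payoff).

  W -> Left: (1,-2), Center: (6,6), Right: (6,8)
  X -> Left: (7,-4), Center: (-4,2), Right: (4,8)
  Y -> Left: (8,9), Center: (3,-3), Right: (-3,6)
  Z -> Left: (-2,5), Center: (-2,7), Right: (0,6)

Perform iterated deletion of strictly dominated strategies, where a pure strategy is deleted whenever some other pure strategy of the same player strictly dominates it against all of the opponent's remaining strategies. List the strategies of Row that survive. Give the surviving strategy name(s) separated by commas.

W, X, Y

For Row, W strictly dominates Z on the remaining columns (Left: 1>-2, Center: 6>-2, Right: 6>0); eliminate Z.
Column's strategy Center is strictly dominated by Right (W: 8>6, X: 8>2, Y: 6>-3) and is removed.
Among the remaining strategies, none is strictly dominated by another pure strategy of the same player, so the elimination stops.
Surviving strategies — Row: {W, X, Y}; Column: {Left, Right}.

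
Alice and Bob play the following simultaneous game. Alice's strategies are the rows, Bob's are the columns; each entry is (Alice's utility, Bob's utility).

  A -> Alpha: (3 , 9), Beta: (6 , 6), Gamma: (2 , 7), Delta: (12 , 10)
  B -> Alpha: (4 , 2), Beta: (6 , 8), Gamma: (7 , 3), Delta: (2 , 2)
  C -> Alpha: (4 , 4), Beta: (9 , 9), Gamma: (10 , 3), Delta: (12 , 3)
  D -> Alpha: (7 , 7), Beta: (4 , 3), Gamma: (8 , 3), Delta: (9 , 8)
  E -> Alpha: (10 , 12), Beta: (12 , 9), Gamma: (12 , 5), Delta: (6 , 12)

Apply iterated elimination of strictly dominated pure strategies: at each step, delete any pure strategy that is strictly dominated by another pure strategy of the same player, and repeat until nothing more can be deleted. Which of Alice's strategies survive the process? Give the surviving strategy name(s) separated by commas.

For Alice, E strictly dominates B on the remaining columns (Alpha: 10>4, Beta: 12>6, Gamma: 12>7, Delta: 6>2); eliminate B.
Bob's strategy Gamma is strictly dominated by Alpha (A: 9>7, C: 4>3, D: 7>3, E: 12>5) and is removed.
Among the remaining strategies, none is strictly dominated by another pure strategy of the same player, so the elimination stops.
Surviving strategies — Alice: {A, C, D, E}; Bob: {Alpha, Beta, Delta}.

A, C, D, E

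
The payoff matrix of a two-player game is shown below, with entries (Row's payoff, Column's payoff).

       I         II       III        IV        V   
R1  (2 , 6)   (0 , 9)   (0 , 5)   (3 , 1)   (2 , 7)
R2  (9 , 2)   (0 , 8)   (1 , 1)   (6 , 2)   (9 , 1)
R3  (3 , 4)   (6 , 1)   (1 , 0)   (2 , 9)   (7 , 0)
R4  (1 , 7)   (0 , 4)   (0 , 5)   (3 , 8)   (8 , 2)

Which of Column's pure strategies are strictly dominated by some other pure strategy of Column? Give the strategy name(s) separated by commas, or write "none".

III, V

I: no other strategy beats it everywhere (II at R3 (4>1); III at R1 (6>5); IV at R1 (6>1); V at R2 (2>1)).
Nothing dominates II: I at R1 (9>6); III at R1 (9>5); IV at R1 (9>1); V at R1 (9>7).
III is strictly dominated by I (R1: 6>5, R2: 2>1, R3: 4>0, R4: 7>5).
Nothing dominates IV: I at R2 (2=2); II at R3 (9>1); III at R2 (2>1); V at R2 (2>1).
V: dominated, since II does at least as well everywhere (R1: 9>7, R2: 8>1, R3: 1>0, R4: 4>2).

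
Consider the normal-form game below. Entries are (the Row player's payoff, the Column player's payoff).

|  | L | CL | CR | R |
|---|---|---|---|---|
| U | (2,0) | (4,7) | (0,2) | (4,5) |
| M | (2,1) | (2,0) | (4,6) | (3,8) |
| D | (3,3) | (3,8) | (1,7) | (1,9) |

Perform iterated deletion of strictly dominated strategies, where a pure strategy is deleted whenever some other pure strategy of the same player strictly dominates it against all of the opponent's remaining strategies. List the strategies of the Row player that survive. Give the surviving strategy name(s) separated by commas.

U

For the Column player, CR strictly dominates L on the remaining rows (U: 2>0, M: 6>1, D: 7>3); eliminate L.
The Column player's strategy CR is strictly dominated by R (U: 5>2, M: 8>6, D: 9>7) and is removed.
For the Row player, U strictly dominates M on the remaining columns (CL: 4>2, R: 4>3); eliminate M.
The Row player's strategy D is strictly dominated by U (CL: 4>3, R: 4>1) and is removed.
For the Column player, CL strictly dominates R on the remaining rows (U: 7>5); eliminate R.
Among the remaining strategies, none is strictly dominated by another pure strategy of the same player, so the elimination stops.
Surviving strategies — the Row player: {U}; the Column player: {CL}.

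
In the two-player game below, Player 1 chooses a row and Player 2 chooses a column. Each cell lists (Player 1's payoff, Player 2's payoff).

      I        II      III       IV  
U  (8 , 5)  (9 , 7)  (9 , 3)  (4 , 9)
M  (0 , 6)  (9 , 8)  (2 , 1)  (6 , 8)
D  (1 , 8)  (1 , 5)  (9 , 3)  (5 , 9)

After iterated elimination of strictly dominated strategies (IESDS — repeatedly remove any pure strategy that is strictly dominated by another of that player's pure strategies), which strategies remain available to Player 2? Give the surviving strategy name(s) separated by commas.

For Player 2, IV strictly dominates I on the remaining rows (U: 9>5, M: 8>6, D: 9>8); eliminate I.
For Player 2, II strictly dominates III on the remaining rows (U: 7>3, M: 8>1, D: 5>3); eliminate III.
For Player 1, M strictly dominates D on the remaining columns (II: 9>1, IV: 6>5); eliminate D.
Among the remaining strategies, none is strictly dominated by another pure strategy of the same player, so the elimination stops.
Surviving strategies — Player 1: {U, M}; Player 2: {II, IV}.

II, IV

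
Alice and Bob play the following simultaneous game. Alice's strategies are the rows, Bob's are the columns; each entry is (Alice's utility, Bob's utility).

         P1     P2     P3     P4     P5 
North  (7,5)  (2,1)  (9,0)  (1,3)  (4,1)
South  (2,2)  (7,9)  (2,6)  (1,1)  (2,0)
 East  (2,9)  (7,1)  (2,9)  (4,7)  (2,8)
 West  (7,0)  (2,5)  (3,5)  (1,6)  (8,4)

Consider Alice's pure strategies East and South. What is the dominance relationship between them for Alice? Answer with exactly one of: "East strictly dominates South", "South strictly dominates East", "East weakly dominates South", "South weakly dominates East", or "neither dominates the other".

East weakly dominates South

East's payoffs vs South's, by Bob's action — P1: 2=2, P2: 7=7, P3: 2=2, P4: 4>1, P5: 2=2.
East is at least as good everywhere and strictly better somewhere (tied only at P1, P2, P3, P5), so East weakly but not strictly dominates South.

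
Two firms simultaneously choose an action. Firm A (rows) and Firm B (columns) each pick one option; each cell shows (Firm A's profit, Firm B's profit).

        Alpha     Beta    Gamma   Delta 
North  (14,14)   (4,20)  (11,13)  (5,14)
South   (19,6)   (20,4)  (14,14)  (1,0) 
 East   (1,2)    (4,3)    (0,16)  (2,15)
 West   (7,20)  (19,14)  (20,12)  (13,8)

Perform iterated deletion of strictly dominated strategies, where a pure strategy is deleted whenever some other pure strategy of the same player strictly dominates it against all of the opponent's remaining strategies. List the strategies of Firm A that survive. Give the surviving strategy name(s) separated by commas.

For Firm A, West strictly dominates East on the remaining columns (Alpha: 7>1, Beta: 19>4, Gamma: 20>0, Delta: 13>2); eliminate East.
Firm B's strategy Delta is strictly dominated by Beta (North: 20>14, South: 4>0, West: 14>8) and is removed.
Row North is eliminated: South beats it against every remaining column (Alpha: 19>14, Beta: 20>4, Gamma: 14>11).
Firm B's strategy Beta is strictly dominated by Alpha (South: 6>4, West: 20>14) and is removed.
Among the remaining strategies, none is strictly dominated by another pure strategy of the same player, so the elimination stops.
Surviving strategies — Firm A: {South, West}; Firm B: {Alpha, Gamma}.

South, West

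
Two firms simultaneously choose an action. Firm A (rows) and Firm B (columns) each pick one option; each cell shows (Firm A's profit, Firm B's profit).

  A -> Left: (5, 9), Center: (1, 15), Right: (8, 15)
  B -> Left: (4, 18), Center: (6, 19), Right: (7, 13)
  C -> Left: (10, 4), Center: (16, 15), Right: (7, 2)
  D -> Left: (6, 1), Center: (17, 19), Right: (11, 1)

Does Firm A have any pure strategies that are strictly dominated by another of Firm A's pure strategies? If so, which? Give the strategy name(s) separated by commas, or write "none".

D strictly dominates A — Left: 6>5, Center: 17>1, Right: 11>8.
B is strictly dominated by D (Left: 6>4, Center: 17>6, Right: 11>7).
C: no other strategy beats it everywhere (A at Left (10>5); B at Left (10>4); D at Left (10>6)).
D: no other strategy beats it everywhere (A at Left (6>5); B at Left (6>4); C at Center (17>16)).

A, B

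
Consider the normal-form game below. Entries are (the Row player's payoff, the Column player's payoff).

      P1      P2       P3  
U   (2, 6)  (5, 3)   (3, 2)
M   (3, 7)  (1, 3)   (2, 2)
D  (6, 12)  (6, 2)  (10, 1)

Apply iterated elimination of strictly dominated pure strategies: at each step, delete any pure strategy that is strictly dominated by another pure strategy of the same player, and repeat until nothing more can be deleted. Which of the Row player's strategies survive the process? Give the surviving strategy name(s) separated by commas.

For the Row player, D strictly dominates U on the remaining columns (P1: 6>2, P2: 6>5, P3: 10>3); eliminate U.
The Row player's strategy M is strictly dominated by D (P1: 6>3, P2: 6>1, P3: 10>2) and is removed.
The Column player's strategy P2 is strictly dominated by P1 (D: 12>2) and is removed.
Column P3 is eliminated: P1 beats it against every remaining row (D: 12>1).
Among the remaining strategies, none is strictly dominated by another pure strategy of the same player, so the elimination stops.
Surviving strategies — the Row player: {D}; the Column player: {P1}.

D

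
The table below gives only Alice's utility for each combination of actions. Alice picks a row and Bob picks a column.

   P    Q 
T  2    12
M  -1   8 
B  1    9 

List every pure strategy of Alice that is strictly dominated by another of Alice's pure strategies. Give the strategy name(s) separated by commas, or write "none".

T: no other strategy beats it everywhere (M at P (2>-1); B at P (2>1)).
M is strictly dominated by T (P: 2>-1, Q: 12>8).
T strictly dominates B — P: 2>1, Q: 12>9.

M, B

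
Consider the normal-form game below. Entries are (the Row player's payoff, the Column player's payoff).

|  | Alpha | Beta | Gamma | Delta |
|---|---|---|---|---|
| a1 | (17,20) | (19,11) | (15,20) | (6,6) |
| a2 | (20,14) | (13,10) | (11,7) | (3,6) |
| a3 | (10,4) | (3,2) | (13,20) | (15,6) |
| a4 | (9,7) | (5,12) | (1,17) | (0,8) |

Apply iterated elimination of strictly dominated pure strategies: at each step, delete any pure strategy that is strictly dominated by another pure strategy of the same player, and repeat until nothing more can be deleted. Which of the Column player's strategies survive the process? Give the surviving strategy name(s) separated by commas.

Alpha, Gamma

Row a4 is eliminated: a1 beats it against every remaining column (Alpha: 17>9, Beta: 19>5, Gamma: 15>1, Delta: 6>0).
Column Beta is eliminated: Alpha beats it against every remaining row (a1: 20>11, a2: 14>10, a3: 4>2).
The Column player's strategy Delta is strictly dominated by Gamma (a1: 20>6, a2: 7>6, a3: 20>6) and is removed.
For the Row player, a1 strictly dominates a3 on the remaining columns (Alpha: 17>10, Gamma: 15>13); eliminate a3.
Among the remaining strategies, none is strictly dominated by another pure strategy of the same player, so the elimination stops.
Surviving strategies — the Row player: {a1, a2}; the Column player: {Alpha, Gamma}.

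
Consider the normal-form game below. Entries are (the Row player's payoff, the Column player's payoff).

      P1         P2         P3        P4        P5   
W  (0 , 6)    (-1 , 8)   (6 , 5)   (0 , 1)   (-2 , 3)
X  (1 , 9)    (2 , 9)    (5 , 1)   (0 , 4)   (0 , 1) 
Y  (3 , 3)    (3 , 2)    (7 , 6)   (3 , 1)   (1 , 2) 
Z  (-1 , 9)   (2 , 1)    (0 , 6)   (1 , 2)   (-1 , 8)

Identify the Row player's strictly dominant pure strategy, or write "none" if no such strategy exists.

Y vs W: P1: 3>0, P2: 3>-1, P3: 7>6, P4: 3>0, P5: 1>-2.
Y vs X: P1: 3>1, P2: 3>2, P3: 7>5, P4: 3>0, P5: 1>0.
Y vs Z: P1: 3>-1, P2: 3>2, P3: 7>0, P4: 3>1, P5: 1>-1.
Y strictly beats every other strategy against every opponent action, so it is strictly dominant.

Y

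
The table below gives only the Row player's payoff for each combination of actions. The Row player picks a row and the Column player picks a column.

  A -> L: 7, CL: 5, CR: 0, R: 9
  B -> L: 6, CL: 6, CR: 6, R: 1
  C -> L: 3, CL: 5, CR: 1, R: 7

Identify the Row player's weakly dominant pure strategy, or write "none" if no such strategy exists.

A fails to dominate B at CL (5<6).
B fails to dominate A at L (6<7).
C fails to dominate A at L (3<7).
No single strategy dominates all the others.

none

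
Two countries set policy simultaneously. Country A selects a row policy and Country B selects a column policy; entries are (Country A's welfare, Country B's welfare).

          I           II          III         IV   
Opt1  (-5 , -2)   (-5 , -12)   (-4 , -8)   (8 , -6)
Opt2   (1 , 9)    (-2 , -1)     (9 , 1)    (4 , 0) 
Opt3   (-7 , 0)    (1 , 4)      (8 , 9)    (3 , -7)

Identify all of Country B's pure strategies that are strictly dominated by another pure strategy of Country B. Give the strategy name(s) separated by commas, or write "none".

I: no other strategy beats it everywhere (II at Opt1 (-2>-12); III at Opt1 (-2>-8); IV at Opt1 (-2>-6)).
III strictly dominates II — Opt1: -8>-12, Opt2: 1>-1, Opt3: 9>4.
III: no other strategy beats it everywhere (I at Opt3 (9>0); II at Opt1 (-8>-12); IV at Opt2 (1>0)).
IV: dominated, since I does at least as well everywhere (Opt1: -2>-6, Opt2: 9>0, Opt3: 0>-7).

II, IV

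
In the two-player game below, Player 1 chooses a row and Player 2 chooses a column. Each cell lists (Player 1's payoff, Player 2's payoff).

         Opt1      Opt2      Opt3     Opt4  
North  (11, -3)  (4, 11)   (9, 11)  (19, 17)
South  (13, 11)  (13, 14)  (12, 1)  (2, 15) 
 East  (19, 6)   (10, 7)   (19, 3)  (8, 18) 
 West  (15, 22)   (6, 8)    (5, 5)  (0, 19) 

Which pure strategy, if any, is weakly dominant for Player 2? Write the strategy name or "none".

Opt1 fails to dominate Opt2 at North (-3<11).
Opt2 fails to dominate Opt1 at West (8<22).
Opt3 fails to dominate Opt1 at South (1<11).
Opt4 fails to dominate Opt1 at West (19<22).
No single strategy dominates all the others.

none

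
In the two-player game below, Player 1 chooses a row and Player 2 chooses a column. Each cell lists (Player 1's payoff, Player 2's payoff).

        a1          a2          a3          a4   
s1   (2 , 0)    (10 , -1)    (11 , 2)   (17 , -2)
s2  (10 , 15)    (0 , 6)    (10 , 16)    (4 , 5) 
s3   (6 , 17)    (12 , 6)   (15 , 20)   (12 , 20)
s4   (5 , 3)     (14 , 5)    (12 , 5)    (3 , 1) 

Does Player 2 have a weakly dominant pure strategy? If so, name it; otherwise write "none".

a3

a3 vs a1: s1: 2>0, s2: 16>15, s3: 20>17, s4: 5>3.
a3 vs a2: s1: 2>-1, s2: 16>6, s3: 20>6, s4: 5=5.
a3 vs a4: s1: 2>-2, s2: 16>5, s3: 20=20, s4: 5>1.
a3 is at least as good as every other strategy against every opponent action, so it is weakly dominant.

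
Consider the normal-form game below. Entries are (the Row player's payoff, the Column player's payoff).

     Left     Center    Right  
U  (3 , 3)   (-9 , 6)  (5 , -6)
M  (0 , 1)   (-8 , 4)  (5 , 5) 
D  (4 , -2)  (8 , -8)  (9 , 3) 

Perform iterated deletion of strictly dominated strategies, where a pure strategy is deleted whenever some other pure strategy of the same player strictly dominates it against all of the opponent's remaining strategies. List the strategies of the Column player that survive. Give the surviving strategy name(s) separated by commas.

Row U is eliminated: D beats it against every remaining column (Left: 4>3, Center: 8>-9, Right: 9>5).
The Row player's strategy M is strictly dominated by D (Left: 4>0, Center: 8>-8, Right: 9>5) and is removed.
The Column player's strategy Left is strictly dominated by Right (D: 3>-2) and is removed.
Column Center is eliminated: Right beats it against every remaining row (D: 3>-8).
Among the remaining strategies, none is strictly dominated by another pure strategy of the same player, so the elimination stops.
Surviving strategies — the Row player: {D}; the Column player: {Right}.

Right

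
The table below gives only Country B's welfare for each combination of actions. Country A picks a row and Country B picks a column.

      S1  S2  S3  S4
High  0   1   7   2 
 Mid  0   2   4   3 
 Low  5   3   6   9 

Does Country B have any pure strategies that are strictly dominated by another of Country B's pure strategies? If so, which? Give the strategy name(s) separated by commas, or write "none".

S1 is strictly dominated by S3 (High: 7>0, Mid: 4>0, Low: 6>5).
S2: dominated, since S3 does at least as well everywhere (High: 7>1, Mid: 4>2, Low: 6>3).
S3: no other strategy beats it everywhere (S1 at High (7>0); S2 at High (7>1); S4 at High (7>2)).
S4: no other strategy beats it everywhere (S1 at High (2>0); S2 at High (2>1); S3 at Low (9>6)).

S1, S2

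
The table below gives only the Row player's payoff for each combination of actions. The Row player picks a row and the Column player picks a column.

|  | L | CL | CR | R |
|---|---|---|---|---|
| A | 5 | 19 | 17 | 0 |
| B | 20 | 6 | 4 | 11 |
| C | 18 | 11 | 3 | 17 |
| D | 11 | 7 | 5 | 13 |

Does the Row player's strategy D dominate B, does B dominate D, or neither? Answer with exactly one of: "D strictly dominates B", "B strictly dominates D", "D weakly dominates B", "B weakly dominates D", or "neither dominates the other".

Compare D to B across each opponent action: L: 11<20, CL: 7>6, CR: 5>4, R: 13>11.
D does better at CL, CR, R but worse at L; neither strategy dominates the other.

neither dominates the other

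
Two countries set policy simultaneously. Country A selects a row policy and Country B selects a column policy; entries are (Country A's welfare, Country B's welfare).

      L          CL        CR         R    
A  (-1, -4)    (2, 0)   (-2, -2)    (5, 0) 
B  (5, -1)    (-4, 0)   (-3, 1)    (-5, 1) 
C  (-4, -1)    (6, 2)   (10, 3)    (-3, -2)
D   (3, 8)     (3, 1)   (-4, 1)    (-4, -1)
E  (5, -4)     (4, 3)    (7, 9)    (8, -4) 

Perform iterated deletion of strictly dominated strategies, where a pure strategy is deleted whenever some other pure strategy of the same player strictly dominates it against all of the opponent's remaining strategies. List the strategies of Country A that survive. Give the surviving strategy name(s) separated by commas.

C

For Country A, E strictly dominates A on the remaining columns (L: 5>-1, CL: 4>2, CR: 7>-2, R: 8>5); eliminate A.
For Country A, E strictly dominates D on the remaining columns (L: 5>3, CL: 4>3, CR: 7>-4, R: 8>-4); eliminate D.
Country B's strategy L is strictly dominated by CL (B: 0>-1, C: 2>-1, E: 3>-4) and is removed.
For Country A, C strictly dominates B on the remaining columns (CL: 6>-4, CR: 10>-3, R: -3>-5); eliminate B.
Country B's strategy CL is strictly dominated by CR (C: 3>2, E: 9>3) and is removed.
Column R is eliminated: CR beats it against every remaining row (C: 3>-2, E: 9>-4).
Country A's strategy E is strictly dominated by C (CR: 10>7) and is removed.
Among the remaining strategies, none is strictly dominated by another pure strategy of the same player, so the elimination stops.
Surviving strategies — Country A: {C}; Country B: {CR}.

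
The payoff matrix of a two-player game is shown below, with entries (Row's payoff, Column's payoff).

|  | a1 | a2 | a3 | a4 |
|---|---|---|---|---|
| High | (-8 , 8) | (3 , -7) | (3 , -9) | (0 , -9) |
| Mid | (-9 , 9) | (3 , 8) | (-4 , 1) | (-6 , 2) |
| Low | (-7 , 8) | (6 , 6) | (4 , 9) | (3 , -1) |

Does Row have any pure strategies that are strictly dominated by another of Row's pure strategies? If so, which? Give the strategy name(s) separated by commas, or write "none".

High is strictly dominated by Low (a1: -7>-8, a2: 6>3, a3: 4>3, a4: 3>0).
Low strictly dominates Mid — a1: -7>-9, a2: 6>3, a3: 4>-4, a4: 3>-6.
Low is not dominated — it holds its own against High at a1 (-7>-8); Mid at a1 (-7>-9).

High, Mid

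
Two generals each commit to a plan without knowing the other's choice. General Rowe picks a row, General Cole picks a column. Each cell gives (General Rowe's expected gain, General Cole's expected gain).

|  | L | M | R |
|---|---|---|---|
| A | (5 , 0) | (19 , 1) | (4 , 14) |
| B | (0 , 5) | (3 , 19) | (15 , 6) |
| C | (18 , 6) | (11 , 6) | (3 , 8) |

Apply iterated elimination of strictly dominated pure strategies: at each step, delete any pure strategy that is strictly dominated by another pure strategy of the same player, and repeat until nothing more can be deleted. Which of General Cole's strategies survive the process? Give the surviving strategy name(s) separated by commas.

General Cole's strategy L is strictly dominated by R (A: 14>0, B: 6>5, C: 8>6) and is removed.
Row C is eliminated: A beats it against every remaining column (M: 19>11, R: 4>3).
Among the remaining strategies, none is strictly dominated by another pure strategy of the same player, so the elimination stops.
Surviving strategies — General Rowe: {A, B}; General Cole: {M, R}.

M, R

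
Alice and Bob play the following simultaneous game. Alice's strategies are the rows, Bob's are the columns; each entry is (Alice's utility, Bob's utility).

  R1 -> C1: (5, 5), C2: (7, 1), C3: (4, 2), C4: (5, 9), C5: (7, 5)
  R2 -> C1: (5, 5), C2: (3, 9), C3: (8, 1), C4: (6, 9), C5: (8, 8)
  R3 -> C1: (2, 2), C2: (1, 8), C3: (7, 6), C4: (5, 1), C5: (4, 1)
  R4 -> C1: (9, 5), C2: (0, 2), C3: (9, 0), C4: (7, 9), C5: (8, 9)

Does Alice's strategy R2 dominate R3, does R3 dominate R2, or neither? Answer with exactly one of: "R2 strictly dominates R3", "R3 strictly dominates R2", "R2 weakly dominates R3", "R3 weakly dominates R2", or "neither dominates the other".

R2's payoffs vs R3's, by Bob's action — C1: 5>2, C2: 3>1, C3: 8>7, C4: 6>5, C5: 8>4.
Every comparison favours R2, so R2 strictly dominates R3.

R2 strictly dominates R3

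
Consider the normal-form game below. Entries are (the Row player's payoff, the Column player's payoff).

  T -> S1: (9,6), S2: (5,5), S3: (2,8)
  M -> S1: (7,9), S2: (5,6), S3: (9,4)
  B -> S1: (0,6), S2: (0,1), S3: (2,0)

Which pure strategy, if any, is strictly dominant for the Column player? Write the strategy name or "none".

none

S1 fails to dominate S3 at T (6<8).
S2 fails to dominate S1 at T (5<6).
S3 fails to dominate S1 at M (4<9).
No single strategy dominates all the others.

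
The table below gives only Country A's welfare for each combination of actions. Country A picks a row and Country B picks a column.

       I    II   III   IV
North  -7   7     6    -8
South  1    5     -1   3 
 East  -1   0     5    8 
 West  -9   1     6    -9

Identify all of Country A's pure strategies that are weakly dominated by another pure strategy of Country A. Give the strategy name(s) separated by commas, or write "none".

Nothing dominates North: South at II (7>5); East at II (7>0); West at I (-7>-9).
South: no other strategy beats it everywhere (North at I (1>-7); East at I (1>-1); West at I (1>-9)).
East: no other strategy beats it everywhere (North at I (-1>-7); South at III (5>-1); West at I (-1>-9)).
West: dominated, since North does at least as well everywhere (I: -7>-9, II: 7>1, III: 6=6, IV: -8>-9).

West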